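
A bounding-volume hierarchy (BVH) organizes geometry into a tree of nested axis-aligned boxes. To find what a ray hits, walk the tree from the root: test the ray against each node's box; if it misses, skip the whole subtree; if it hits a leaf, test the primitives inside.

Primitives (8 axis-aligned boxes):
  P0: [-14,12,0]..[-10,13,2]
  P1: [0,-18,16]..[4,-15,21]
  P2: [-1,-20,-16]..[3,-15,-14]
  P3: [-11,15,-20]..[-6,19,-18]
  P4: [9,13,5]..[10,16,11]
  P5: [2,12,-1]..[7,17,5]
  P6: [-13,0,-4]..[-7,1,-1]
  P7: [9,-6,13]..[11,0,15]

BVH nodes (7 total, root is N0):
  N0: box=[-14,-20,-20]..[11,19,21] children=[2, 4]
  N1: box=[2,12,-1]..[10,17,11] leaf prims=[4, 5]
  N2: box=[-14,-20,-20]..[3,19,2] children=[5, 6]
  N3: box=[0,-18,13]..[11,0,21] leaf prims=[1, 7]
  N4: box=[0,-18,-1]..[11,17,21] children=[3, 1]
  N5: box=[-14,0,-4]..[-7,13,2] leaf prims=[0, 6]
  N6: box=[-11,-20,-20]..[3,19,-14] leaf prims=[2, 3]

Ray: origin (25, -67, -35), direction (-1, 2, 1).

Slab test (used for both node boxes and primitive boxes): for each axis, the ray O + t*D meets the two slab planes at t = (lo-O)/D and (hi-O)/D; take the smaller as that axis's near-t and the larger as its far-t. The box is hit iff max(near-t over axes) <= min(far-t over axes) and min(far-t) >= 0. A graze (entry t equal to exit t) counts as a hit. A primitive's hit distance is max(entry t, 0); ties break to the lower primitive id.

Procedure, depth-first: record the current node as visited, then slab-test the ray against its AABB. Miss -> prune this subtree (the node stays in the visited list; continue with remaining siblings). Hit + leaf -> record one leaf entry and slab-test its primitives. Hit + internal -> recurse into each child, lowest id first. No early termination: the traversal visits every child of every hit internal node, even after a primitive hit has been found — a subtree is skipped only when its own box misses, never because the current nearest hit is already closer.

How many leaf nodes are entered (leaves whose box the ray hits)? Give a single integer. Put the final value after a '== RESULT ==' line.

Trace the traversal:
N0 x:[14,39] y:[47/2,43] z:[15,56] -> hit [47/2,39], descend [2, 4]
  N2 x:[22,39] y:[47/2,43] z:[15,37] -> hit [47/2,37], descend [5, 6]
    N5 x:[32,39] y:[67/2,40] z:[31,37] -> hit [67/2,37] leaf, test {P0(miss), P6@t=67/2}
    N6 x:[22,36] y:[47/2,43] z:[15,21] -> miss, prune
  N4 x:[14,25] y:[49/2,42] z:[34,56] -> miss, prune

Summary -> nodes [0, 2, 5, 6, 4]; box-tests=5; leaf-entries=1; first=P6

== RESULT ==
1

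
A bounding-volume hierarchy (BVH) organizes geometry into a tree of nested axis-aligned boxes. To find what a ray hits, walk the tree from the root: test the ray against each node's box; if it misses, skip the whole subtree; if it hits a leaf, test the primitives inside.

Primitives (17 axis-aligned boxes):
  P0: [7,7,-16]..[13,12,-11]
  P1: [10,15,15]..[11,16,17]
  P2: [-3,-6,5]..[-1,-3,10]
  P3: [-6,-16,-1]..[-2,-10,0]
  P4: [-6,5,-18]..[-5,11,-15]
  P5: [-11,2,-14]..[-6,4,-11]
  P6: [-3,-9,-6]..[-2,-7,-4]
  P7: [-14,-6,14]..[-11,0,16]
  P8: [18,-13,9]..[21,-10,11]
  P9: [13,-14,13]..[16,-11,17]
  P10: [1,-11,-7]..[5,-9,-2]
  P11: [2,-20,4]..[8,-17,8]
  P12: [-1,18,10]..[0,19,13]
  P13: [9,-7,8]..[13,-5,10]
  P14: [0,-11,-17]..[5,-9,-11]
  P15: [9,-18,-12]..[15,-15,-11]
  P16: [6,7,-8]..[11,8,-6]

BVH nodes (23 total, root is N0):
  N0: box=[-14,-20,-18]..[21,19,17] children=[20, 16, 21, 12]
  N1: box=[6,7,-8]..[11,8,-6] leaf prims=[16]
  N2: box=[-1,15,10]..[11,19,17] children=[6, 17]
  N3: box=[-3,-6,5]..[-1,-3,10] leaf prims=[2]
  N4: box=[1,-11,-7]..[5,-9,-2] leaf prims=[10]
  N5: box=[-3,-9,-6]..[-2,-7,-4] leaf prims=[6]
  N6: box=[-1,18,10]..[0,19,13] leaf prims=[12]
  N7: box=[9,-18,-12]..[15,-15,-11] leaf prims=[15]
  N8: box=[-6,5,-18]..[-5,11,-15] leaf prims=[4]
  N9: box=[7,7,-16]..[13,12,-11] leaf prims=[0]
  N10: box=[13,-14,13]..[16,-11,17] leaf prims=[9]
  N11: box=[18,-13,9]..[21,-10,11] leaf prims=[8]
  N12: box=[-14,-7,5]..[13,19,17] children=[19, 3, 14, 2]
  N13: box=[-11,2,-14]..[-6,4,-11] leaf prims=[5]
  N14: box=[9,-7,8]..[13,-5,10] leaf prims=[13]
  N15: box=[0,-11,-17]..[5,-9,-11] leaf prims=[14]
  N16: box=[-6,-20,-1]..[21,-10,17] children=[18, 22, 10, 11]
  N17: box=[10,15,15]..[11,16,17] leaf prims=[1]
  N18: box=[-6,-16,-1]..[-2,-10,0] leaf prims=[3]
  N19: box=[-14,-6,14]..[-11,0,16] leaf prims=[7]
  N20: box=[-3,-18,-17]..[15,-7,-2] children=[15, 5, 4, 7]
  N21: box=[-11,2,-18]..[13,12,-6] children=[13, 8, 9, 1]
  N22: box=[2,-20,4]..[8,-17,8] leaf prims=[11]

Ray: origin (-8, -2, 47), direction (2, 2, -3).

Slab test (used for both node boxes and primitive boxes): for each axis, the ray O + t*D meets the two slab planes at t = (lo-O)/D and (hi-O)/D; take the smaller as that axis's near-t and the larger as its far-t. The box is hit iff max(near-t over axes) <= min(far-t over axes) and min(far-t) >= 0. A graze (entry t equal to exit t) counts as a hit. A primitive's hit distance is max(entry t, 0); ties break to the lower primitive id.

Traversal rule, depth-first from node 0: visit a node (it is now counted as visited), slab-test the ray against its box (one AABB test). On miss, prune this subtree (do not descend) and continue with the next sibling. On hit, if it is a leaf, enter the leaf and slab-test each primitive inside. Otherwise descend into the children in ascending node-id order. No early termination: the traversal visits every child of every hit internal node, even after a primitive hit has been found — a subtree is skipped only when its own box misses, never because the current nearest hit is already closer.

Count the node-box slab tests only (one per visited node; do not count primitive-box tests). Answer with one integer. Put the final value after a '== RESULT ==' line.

Trace the traversal:
N0 x:[-3,29/2] y:[-9,21/2] z:[10,65/3] -> hit [10,21/2], descend [12, 16, 20, 21]
  N12 x:[-3,21/2] y:[-5/2,21/2] z:[10,14] -> hit [10,21/2], descend [2, 3, 14, 19]
    N2 x:[7/2,19/2] y:[17/2,21/2] z:[10,37/3] -> miss, prune
    N3 x:[5/2,7/2] y:[-2,-1/2] z:[37/3,14] -> miss, prune
    N14 x:[17/2,21/2] y:[-5/2,-3/2] z:[37/3,13] -> miss, prune
    N19 x:[-3,-3/2] y:[-2,1] z:[31/3,11] -> miss, prune
  N16 x:[1,29/2] y:[-9,-4] z:[10,16] -> miss, prune
  N20 x:[5/2,23/2] y:[-8,-5/2] z:[49/3,64/3] -> miss, prune
  N21 x:[-3/2,21/2] y:[2,7] z:[53/3,65/3] -> miss, prune

order=[0, 12, 2, 3, 14, 19, 16, 20, 21]  |boxes|=9  |leaves|=0  hit=miss

== RESULT ==
9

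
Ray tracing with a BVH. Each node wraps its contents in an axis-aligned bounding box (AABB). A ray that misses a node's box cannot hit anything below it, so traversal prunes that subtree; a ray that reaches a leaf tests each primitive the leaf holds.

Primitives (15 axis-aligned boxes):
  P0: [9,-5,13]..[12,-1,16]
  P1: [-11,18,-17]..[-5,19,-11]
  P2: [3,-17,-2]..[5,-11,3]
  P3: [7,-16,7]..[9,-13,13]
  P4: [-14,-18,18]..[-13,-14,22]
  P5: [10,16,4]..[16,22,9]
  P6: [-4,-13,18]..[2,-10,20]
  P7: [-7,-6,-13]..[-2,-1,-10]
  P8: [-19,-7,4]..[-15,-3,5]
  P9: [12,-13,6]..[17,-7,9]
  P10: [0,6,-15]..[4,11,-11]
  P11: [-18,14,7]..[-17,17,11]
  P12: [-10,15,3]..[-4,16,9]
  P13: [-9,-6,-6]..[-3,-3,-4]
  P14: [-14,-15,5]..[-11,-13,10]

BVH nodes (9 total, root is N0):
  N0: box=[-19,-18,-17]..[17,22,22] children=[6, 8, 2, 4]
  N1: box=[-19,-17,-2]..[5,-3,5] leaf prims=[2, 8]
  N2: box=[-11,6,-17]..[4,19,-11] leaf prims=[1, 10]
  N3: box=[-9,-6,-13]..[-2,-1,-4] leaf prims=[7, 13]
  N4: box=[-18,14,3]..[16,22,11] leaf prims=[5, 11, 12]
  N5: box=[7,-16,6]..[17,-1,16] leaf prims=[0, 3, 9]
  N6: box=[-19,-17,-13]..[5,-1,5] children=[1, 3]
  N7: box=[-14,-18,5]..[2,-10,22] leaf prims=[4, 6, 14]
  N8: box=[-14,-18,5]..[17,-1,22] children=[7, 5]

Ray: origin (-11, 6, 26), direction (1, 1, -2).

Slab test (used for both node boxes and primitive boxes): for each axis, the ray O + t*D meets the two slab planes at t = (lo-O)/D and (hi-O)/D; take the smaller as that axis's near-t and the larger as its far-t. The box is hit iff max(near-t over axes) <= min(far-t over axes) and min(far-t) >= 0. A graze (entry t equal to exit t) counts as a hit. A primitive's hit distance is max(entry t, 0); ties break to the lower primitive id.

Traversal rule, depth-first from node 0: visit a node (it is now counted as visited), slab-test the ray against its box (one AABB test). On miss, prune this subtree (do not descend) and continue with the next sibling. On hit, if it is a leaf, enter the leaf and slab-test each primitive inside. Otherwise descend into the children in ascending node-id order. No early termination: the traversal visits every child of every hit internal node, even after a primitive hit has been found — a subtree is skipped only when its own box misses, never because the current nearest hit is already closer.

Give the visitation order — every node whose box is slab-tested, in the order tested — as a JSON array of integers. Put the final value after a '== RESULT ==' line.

Traverse from the root:
N0 x:[-8,28] y:[-24,16] z:[2,43/2] -> hit [2,16], descend [2, 4, 6, 8]
  N2 x:[0,15] y:[0,13] z:[37/2,43/2] -> miss, prune
  N4 x:[-7,27] y:[8,16] z:[15/2,23/2] -> hit [8,23/2] leaf, test {P5(miss), P11(miss), P12(miss)}
  N6 x:[-8,16] y:[-23,-7] z:[21/2,39/2] -> miss, prune
  N8 x:[-3,28] y:[-24,-7] z:[2,21/2] -> miss, prune

Summary -> nodes [0, 2, 4, 6, 8]; box-tests=5; leaf-entries=1; first=miss

== RESULT ==
[0, 2, 4, 6, 8]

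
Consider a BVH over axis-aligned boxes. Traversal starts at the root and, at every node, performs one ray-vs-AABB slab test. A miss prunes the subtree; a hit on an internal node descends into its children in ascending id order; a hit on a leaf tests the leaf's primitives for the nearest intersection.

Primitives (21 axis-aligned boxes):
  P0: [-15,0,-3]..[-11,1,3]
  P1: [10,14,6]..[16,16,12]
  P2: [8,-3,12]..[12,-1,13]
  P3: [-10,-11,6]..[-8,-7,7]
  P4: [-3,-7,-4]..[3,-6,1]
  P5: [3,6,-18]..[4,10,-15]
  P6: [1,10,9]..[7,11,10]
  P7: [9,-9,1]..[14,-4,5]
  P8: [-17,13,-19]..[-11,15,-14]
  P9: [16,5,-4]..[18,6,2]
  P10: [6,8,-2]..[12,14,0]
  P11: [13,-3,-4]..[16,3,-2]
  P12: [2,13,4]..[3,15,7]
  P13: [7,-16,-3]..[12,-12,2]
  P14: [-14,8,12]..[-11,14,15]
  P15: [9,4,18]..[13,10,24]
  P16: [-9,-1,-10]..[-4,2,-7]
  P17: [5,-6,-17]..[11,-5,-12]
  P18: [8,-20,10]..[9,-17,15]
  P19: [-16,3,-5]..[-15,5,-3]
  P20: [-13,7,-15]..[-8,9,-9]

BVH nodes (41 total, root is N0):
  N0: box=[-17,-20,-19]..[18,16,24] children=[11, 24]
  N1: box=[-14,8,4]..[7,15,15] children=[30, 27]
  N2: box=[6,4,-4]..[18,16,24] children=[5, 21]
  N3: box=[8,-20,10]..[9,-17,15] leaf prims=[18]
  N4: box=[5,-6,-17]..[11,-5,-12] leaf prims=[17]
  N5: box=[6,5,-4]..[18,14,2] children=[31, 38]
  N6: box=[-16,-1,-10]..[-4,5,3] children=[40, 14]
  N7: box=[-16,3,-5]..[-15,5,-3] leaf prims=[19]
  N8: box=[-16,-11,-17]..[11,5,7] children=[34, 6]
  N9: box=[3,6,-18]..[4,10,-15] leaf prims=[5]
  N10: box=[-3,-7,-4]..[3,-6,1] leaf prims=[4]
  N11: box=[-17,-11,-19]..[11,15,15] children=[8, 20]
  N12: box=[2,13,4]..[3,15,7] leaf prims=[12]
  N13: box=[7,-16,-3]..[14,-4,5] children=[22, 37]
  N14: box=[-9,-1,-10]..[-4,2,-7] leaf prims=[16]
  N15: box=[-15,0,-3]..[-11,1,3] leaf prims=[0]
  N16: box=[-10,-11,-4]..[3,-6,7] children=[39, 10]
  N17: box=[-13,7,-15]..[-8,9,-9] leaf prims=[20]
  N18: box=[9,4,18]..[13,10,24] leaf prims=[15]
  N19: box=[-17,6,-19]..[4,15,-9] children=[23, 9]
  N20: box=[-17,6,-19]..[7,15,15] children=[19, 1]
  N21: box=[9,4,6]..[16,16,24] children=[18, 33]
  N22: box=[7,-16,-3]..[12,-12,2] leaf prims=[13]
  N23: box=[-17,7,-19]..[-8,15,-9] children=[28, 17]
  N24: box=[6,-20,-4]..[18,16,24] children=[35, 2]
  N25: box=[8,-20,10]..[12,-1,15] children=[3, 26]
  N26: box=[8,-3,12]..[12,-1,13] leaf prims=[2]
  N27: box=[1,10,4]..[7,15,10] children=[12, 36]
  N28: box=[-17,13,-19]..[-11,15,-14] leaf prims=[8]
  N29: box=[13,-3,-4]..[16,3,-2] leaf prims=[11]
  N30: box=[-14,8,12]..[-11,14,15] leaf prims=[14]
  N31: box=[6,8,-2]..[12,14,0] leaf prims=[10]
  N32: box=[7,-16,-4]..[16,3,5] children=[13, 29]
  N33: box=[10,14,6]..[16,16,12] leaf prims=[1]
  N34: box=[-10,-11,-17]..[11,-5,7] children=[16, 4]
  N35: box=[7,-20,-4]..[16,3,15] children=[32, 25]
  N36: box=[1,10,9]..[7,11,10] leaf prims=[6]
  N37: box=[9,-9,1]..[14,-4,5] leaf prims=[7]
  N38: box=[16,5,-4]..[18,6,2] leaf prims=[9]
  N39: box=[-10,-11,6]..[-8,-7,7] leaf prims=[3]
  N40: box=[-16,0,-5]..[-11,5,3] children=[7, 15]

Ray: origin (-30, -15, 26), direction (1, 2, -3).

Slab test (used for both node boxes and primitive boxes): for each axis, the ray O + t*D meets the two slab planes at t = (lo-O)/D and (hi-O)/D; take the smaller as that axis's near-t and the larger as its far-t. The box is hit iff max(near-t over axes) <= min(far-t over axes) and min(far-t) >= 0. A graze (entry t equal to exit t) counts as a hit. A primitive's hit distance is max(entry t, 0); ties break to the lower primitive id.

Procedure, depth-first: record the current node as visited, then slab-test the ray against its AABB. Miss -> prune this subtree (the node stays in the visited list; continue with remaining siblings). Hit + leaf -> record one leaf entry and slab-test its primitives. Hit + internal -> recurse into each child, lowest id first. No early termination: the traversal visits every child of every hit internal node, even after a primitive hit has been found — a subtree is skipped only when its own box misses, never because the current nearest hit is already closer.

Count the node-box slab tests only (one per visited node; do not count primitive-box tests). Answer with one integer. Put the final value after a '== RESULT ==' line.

Traverse from the root:
N0 x:[13,48] y:[-5/2,31/2] z:[2/3,15] -> hit [13,15], descend [11, 24]
  N11 x:[13,41] y:[2,15] z:[11/3,15] -> hit [13,15], descend [8, 20]
    N8 x:[14,41] y:[2,10] z:[19/3,43/3] -> miss, prune
    N20 x:[13,37] y:[21/2,15] z:[11/3,15] -> hit [13,15], descend [1, 19]
      N1 x:[16,37] y:[23/2,15] z:[11/3,22/3] -> miss, prune
      N19 x:[13,34] y:[21/2,15] z:[35/3,15] -> hit [13,15], descend [9, 23]
        N9 x:[33,34] y:[21/2,25/2] z:[41/3,44/3] -> miss, prune
        N23 x:[13,22] y:[11,15] z:[35/3,15] -> hit [13,15], descend [17, 28]
          N17 x:[17,22] y:[11,12] z:[35/3,41/3] -> miss, prune
          N28 x:[13,19] y:[14,15] z:[40/3,15] -> hit [14,15] leaf, test {P8@t=14}
  N24 x:[36,48] y:[-5/2,31/2] z:[2/3,10] -> miss, prune

order=[0, 11, 8, 20, 1, 19, 9, 23, 17, 28, 24]  |boxes|=11  |leaves|=1  hit=P8

== RESULT ==
11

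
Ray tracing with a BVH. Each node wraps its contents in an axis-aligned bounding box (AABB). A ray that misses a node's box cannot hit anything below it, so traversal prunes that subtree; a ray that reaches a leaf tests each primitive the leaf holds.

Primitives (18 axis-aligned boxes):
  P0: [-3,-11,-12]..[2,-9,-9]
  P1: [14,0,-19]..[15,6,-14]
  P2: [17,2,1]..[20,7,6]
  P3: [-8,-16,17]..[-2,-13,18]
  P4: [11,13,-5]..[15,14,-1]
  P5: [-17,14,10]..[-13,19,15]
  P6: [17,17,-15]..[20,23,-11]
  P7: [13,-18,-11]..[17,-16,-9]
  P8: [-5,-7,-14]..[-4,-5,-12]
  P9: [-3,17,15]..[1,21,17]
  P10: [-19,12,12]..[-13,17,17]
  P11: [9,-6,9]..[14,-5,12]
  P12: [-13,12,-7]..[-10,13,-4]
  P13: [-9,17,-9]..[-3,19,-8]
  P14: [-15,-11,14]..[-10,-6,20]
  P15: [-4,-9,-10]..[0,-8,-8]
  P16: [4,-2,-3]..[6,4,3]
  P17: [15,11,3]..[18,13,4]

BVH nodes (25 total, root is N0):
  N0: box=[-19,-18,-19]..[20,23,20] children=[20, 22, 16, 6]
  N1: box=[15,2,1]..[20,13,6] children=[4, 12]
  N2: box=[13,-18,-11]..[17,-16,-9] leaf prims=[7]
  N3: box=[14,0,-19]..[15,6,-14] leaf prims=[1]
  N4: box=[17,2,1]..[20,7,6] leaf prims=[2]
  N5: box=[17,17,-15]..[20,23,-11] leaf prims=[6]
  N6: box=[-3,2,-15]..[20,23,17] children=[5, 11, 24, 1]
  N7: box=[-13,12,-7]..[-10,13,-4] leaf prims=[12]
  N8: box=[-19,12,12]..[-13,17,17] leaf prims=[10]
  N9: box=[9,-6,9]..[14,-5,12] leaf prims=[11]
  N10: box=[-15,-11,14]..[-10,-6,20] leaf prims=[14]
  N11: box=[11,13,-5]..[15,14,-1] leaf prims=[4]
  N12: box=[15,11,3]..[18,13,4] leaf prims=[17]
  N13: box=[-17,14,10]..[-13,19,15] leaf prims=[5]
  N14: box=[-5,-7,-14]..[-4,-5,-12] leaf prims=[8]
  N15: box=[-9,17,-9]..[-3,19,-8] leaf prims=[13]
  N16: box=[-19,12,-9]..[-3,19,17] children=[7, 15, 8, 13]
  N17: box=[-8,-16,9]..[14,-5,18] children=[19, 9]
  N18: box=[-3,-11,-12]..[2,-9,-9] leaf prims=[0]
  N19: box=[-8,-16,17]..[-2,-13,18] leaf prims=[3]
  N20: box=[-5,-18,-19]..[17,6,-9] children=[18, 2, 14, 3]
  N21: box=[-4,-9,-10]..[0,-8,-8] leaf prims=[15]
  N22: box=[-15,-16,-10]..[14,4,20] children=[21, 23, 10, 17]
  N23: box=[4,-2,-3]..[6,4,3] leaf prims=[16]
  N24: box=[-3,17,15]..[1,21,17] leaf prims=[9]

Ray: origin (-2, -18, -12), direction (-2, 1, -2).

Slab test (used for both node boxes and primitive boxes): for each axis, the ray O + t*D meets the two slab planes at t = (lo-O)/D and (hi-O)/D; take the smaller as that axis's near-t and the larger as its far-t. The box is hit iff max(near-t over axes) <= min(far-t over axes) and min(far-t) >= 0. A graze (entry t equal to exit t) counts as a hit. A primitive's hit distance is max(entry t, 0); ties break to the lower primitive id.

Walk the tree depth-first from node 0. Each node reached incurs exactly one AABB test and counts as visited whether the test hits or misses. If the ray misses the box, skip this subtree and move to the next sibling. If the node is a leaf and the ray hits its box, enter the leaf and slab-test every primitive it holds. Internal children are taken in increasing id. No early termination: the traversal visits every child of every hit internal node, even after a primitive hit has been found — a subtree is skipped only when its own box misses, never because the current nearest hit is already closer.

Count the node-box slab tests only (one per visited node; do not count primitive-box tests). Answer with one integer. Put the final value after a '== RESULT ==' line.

Traverse from the root:
N0 x:[-11,17/2] y:[0,41] z:[-16,7/2] -> hit [0,7/2], descend [6, 16, 20, 22]
  N6 x:[-11,1/2] y:[20,41] z:[-29/2,3/2] -> miss, prune
  N16 x:[1/2,17/2] y:[30,37] z:[-29/2,-3/2] -> miss, prune
  N20 x:[-19/2,3/2] y:[0,24] z:[-3/2,7/2] -> hit [0,3/2], descend [2, 3, 14, 18]
    N2 x:[-19/2,-15/2] y:[0,2] z:[-3/2,-1/2] -> miss, prune
    N3 x:[-17/2,-8] y:[18,24] z:[1,7/2] -> miss, prune
    N14 x:[1,3/2] y:[11,13] z:[0,1] -> miss, prune
    N18 x:[-2,1/2] y:[7,9] z:[-3/2,0] -> miss, prune
  N22 x:[-8,13/2] y:[2,22] z:[-16,-1] -> miss, prune

Summary -> nodes [0, 6, 16, 20, 2, 3, 14, 18, 22]; box-tests=9; leaf-entries=0; first=miss

== RESULT ==
9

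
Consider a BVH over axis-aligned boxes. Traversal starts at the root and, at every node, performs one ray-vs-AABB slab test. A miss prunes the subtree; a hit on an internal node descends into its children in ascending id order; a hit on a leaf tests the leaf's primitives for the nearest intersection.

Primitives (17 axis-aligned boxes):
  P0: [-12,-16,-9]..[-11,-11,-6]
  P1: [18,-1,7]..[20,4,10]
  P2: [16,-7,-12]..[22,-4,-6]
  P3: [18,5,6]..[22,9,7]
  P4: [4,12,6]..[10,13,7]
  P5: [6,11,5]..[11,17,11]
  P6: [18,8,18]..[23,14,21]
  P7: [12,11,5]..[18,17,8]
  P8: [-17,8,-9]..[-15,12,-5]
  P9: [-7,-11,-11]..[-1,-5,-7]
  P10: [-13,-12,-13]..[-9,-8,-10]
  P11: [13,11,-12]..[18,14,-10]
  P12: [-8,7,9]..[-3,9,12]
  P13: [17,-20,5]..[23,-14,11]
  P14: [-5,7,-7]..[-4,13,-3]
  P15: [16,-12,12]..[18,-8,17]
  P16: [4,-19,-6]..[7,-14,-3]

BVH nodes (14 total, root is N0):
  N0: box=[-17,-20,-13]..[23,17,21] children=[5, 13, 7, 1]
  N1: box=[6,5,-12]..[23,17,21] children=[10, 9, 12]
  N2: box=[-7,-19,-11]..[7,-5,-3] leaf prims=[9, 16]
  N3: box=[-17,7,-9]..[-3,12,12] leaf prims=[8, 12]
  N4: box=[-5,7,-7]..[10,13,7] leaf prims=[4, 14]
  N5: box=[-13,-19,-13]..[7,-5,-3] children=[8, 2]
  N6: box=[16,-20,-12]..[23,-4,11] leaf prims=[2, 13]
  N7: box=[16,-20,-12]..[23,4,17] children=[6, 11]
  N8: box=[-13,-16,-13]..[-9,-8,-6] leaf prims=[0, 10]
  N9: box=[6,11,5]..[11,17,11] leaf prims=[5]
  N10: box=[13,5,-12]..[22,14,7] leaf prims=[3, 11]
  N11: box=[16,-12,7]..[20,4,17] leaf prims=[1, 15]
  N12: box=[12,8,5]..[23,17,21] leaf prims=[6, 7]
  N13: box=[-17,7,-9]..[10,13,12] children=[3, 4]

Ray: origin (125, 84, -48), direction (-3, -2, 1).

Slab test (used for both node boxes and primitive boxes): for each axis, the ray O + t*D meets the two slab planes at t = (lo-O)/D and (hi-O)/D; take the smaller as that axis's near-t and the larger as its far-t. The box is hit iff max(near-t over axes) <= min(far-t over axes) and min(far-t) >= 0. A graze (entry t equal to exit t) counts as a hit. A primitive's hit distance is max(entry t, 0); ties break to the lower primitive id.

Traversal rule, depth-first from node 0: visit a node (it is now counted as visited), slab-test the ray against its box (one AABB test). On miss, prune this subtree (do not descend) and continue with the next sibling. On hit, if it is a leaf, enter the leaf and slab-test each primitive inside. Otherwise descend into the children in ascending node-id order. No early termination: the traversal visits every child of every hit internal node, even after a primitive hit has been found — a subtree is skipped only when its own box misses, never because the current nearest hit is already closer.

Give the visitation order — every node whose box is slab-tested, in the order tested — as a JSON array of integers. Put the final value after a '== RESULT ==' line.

Traverse from the root:
N0 x:[34,142/3] y:[67/2,52] z:[35,69] -> hit [35,142/3], descend [1, 5, 7, 13]
  N1 x:[34,119/3] y:[67/2,79/2] z:[36,69] -> hit [36,79/2], descend [9, 10, 12]
    N9 x:[38,119/3] y:[67/2,73/2] z:[53,59] -> miss, prune
    N10 x:[103/3,112/3] y:[35,79/2] z:[36,55] -> hit [36,112/3] leaf, test {P3(miss), P11@t=36}
    N12 x:[34,113/3] y:[67/2,38] z:[53,69] -> miss, prune
  N5 x:[118/3,46] y:[89/2,103/2] z:[35,45] -> hit [89/2,45], descend [2, 8]
    N2 x:[118/3,44] y:[89/2,103/2] z:[37,45] -> miss, prune
    N8 x:[134/3,46] y:[46,50] z:[35,42] -> miss, prune
  N7 x:[34,109/3] y:[40,52] z:[36,65] -> miss, prune
  N13 x:[115/3,142/3] y:[71/2,77/2] z:[39,60] -> miss, prune

Summary -> nodes [0, 1, 9, 10, 12, 5, 2, 8, 7, 13]; box-tests=10; leaf-entries=1; first=P11

== RESULT ==
[0, 1, 9, 10, 12, 5, 2, 8, 7, 13]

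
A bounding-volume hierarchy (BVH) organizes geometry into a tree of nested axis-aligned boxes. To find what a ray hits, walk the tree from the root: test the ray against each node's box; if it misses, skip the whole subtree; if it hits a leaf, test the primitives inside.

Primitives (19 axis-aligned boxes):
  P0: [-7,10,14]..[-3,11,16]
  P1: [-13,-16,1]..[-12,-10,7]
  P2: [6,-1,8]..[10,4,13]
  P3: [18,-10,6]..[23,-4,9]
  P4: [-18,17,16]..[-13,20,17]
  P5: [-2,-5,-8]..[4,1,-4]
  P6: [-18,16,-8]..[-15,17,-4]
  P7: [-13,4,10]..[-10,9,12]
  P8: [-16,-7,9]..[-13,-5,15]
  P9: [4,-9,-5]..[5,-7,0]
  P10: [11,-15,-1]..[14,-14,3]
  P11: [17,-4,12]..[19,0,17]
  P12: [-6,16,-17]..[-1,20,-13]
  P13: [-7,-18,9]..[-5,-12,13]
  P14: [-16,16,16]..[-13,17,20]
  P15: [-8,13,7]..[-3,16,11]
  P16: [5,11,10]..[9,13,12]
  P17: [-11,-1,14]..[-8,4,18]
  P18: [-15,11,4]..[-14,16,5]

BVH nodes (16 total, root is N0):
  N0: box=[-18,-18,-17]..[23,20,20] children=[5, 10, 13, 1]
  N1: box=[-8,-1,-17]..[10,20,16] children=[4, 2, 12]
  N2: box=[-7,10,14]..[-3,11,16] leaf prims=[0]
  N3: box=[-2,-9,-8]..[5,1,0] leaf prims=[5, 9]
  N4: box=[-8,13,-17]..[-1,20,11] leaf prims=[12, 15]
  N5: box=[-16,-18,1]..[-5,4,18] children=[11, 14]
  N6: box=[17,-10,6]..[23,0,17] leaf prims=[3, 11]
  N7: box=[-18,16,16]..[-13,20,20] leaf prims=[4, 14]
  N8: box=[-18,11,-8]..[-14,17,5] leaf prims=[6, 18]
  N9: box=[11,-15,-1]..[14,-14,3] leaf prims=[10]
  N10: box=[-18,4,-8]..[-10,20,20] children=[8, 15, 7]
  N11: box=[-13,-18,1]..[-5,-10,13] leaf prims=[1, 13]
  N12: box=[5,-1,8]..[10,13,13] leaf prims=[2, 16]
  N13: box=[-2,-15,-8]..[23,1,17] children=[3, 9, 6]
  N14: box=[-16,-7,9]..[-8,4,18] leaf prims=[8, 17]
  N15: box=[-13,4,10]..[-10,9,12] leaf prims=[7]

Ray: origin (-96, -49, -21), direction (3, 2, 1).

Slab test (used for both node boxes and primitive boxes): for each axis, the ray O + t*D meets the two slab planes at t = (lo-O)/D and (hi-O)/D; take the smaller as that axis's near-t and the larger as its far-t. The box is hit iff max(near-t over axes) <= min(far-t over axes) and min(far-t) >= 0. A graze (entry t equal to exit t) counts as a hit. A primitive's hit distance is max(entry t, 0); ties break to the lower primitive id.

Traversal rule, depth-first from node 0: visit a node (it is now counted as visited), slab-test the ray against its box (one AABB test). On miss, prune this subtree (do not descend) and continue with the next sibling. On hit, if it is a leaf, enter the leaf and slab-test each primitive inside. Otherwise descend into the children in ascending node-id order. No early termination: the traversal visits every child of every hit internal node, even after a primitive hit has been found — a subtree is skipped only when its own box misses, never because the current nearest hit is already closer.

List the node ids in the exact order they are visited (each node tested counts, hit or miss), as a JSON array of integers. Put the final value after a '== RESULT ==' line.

Trace the traversal:
N0 x:[26,119/3] y:[31/2,69/2] z:[4,41] -> hit [26,69/2], descend [1, 5, 10, 13]
  N1 x:[88/3,106/3] y:[24,69/2] z:[4,37] -> hit [88/3,69/2], descend [2, 4, 12]
    N2 x:[89/3,31] y:[59/2,30] z:[35,37] -> miss, prune
    N4 x:[88/3,95/3] y:[31,69/2] z:[4,32] -> hit [31,95/3] leaf, test {P12(miss), P15@t=31}
    N12 x:[101/3,106/3] y:[24,31] z:[29,34] -> miss, prune
  N5 x:[80/3,91/3] y:[31/2,53/2] z:[22,39] -> miss, prune
  N10 x:[26,86/3] y:[53/2,69/2] z:[13,41] -> hit [53/2,86/3], descend [7, 8, 15]
    N7 x:[26,83/3] y:[65/2,69/2] z:[37,41] -> miss, prune
    N8 x:[26,82/3] y:[30,33] z:[13,26] -> miss, prune
    N15 x:[83/3,86/3] y:[53/2,29] z:[31,33] -> miss, prune
  N13 x:[94/3,119/3] y:[17,25] z:[13,38] -> miss, prune

Visited [0, 1, 2, 4, 12, 5, 10, 7, 8, 15, 13]. Tests: 11 box, 1 leaf. Nearest: P15.

== RESULT ==
[0, 1, 2, 4, 12, 5, 10, 7, 8, 15, 13]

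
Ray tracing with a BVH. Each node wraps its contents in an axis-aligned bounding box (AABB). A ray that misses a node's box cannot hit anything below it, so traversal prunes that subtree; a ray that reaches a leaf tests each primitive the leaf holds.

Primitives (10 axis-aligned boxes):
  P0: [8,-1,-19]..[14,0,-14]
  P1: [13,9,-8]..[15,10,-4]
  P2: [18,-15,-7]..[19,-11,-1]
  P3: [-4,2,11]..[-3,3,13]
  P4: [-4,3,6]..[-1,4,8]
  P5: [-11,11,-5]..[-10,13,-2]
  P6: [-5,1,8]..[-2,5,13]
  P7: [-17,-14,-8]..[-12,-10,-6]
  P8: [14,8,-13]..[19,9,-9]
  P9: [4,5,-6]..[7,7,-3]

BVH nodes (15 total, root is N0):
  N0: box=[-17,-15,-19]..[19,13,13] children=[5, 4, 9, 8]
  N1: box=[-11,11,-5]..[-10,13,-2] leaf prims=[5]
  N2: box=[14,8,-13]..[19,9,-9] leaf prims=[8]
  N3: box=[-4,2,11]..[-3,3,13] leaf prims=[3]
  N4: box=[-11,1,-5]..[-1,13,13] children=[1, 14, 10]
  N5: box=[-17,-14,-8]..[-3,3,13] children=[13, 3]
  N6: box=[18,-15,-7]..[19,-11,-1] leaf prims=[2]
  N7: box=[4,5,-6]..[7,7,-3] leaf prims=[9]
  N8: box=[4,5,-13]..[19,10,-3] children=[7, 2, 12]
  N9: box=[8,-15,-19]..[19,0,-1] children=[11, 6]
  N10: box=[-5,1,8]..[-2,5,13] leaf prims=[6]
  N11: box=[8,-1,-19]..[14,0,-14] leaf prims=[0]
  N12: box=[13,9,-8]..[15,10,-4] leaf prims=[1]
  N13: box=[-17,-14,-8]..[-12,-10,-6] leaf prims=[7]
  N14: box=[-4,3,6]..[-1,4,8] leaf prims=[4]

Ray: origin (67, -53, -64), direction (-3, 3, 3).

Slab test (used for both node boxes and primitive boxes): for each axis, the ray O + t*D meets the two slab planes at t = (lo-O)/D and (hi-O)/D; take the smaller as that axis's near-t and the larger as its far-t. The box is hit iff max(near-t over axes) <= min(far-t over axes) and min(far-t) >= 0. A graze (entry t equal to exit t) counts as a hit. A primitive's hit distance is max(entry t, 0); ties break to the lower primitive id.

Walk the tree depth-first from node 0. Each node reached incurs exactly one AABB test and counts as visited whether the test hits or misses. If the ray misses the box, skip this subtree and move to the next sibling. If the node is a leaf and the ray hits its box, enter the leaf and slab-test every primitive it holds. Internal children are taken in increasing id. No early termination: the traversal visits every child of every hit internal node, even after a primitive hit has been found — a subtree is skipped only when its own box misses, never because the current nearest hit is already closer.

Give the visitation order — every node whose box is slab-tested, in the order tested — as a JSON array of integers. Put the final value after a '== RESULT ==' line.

Walk:
N0 x:[16,28] y:[38/3,22] z:[15,77/3] -> hit [16,22], descend [4, 5, 8, 9]
  N4 x:[68/3,26] y:[18,22] z:[59/3,77/3] -> miss, prune
  N5 x:[70/3,28] y:[13,56/3] z:[56/3,77/3] -> miss, prune
  N8 x:[16,21] y:[58/3,21] z:[17,61/3] -> hit [58/3,61/3], descend [2, 7, 12]
    N2 x:[16,53/3] y:[61/3,62/3] z:[17,55/3] -> miss, prune
    N7 x:[20,21] y:[58/3,20] z:[58/3,61/3] -> hit [20,20] leaf, test {P9@t=20}
    N12 x:[52/3,18] y:[62/3,21] z:[56/3,20] -> miss, prune
  N9 x:[16,59/3] y:[38/3,53/3] z:[15,21] -> hit [16,53/3], descend [6, 11]
    N6 x:[16,49/3] y:[38/3,14] z:[19,21] -> miss, prune
    N11 x:[53/3,59/3] y:[52/3,53/3] z:[15,50/3] -> miss, prune

Visited [0, 4, 5, 8, 2, 7, 12, 9, 6, 11]. Tests: 10 box, 1 leaf. Nearest: P9.

== RESULT ==
[0, 4, 5, 8, 2, 7, 12, 9, 6, 11]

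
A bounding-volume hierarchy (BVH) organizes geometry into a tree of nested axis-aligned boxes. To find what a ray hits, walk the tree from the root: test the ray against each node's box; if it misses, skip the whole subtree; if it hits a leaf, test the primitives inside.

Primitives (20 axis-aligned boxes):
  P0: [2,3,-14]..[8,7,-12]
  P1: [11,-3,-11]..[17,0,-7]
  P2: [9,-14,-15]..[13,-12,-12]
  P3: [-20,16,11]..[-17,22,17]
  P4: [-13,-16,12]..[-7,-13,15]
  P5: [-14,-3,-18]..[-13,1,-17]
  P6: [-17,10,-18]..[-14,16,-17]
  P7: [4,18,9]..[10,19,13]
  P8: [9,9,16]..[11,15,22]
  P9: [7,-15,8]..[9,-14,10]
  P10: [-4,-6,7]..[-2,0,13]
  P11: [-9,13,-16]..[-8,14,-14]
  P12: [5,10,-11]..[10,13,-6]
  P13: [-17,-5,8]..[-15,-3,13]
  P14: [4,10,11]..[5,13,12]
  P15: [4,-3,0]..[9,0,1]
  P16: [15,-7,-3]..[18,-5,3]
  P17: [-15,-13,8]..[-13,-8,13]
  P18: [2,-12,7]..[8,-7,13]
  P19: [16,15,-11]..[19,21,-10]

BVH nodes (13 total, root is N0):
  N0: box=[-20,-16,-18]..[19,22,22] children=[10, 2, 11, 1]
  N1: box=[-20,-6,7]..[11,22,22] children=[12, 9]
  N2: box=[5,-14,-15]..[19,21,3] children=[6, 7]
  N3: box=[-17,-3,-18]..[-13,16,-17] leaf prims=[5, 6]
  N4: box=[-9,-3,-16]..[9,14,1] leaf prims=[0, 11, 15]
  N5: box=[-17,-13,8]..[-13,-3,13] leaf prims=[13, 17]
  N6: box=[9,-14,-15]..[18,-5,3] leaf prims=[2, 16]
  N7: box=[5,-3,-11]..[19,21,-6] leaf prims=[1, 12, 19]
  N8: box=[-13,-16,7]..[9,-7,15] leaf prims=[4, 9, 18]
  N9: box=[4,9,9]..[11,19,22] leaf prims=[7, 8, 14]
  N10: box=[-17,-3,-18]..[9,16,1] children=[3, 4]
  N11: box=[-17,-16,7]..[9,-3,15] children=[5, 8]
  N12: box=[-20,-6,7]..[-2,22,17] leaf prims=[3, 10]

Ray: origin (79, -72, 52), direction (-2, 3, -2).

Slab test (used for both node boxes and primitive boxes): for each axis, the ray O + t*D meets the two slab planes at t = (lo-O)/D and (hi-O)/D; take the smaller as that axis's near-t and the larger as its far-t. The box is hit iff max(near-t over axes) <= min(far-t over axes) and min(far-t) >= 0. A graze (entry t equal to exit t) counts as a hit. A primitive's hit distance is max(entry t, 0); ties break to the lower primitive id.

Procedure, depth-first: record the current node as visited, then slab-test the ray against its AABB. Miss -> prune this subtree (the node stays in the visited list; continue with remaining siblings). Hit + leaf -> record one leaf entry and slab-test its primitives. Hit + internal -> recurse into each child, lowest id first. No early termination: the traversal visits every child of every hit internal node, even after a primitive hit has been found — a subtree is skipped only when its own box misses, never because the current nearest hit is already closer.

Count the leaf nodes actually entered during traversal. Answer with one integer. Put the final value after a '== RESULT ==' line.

Walk:
N0 x:[30,99/2] y:[56/3,94/3] z:[15,35] -> hit [30,94/3], descend [1, 2, 10, 11]
  N1 x:[34,99/2] y:[22,94/3] z:[15,45/2] -> miss, prune
  N2 x:[30,37] y:[58/3,31] z:[49/2,67/2] -> hit [30,31], descend [6, 7]
    N6 x:[61/2,35] y:[58/3,67/3] z:[49/2,67/2] -> miss, prune
    N7 x:[30,37] y:[23,31] z:[29,63/2] -> hit [30,31] leaf, test {P1(miss), P12(miss), P19@t=31}
  N10 x:[35,48] y:[23,88/3] z:[51/2,35] -> miss, prune
  N11 x:[35,48] y:[56/3,23] z:[37/2,45/2] -> miss, prune

order=[0, 1, 2, 6, 7, 10, 11]  |boxes|=7  |leaves|=1  hit=P19

== RESULT ==
1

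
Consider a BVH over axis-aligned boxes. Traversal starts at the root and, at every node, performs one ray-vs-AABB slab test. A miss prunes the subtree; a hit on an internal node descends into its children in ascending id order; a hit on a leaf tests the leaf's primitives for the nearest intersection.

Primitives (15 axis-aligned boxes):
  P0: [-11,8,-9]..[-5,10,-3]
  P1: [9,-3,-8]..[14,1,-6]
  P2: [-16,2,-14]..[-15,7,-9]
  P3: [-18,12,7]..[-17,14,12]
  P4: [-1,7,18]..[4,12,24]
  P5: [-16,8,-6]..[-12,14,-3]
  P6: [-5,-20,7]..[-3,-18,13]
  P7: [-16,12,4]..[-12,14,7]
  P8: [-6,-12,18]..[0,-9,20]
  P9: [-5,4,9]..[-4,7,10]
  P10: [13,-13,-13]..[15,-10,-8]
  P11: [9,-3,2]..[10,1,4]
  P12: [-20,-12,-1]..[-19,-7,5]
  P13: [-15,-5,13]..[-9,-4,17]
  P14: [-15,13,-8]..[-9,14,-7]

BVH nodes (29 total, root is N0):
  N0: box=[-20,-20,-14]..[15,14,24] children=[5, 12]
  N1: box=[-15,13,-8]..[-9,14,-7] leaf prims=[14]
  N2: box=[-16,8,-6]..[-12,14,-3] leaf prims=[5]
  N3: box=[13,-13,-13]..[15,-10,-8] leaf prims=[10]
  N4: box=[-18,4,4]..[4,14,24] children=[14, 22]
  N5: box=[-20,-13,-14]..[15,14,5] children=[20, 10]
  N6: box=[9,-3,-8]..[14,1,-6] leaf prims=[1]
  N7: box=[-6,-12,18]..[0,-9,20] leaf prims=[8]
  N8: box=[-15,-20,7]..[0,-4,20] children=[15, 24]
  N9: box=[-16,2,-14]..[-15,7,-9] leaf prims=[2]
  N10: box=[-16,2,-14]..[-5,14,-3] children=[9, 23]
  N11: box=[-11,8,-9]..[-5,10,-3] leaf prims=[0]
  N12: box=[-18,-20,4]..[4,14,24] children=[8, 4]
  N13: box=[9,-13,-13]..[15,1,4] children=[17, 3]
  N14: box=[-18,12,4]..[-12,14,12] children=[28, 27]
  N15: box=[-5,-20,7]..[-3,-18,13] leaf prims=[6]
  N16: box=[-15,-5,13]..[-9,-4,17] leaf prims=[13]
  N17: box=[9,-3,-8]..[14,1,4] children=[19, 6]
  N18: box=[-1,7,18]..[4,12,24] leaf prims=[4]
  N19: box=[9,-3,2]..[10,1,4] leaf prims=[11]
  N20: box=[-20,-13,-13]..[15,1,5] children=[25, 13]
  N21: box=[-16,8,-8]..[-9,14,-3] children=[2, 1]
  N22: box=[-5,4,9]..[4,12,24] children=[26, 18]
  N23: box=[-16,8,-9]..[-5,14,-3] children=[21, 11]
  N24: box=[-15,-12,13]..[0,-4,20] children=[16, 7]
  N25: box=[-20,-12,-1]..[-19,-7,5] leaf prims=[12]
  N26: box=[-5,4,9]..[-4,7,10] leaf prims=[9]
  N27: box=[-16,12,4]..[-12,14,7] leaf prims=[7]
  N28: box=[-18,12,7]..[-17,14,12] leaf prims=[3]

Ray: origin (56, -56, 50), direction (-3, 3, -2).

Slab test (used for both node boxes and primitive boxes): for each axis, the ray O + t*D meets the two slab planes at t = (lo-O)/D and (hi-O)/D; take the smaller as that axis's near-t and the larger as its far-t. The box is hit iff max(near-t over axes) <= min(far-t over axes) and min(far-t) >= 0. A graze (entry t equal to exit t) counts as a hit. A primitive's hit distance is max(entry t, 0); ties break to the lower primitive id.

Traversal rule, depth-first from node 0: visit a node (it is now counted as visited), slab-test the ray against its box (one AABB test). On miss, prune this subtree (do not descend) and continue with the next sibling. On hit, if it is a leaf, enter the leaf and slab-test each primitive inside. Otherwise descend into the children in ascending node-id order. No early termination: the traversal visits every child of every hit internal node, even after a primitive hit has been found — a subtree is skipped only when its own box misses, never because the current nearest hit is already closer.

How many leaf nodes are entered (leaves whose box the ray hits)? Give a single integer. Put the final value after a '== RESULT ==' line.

Traverse from the root:
N0 x:[41/3,76/3] y:[12,70/3] z:[13,32] -> hit [41/3,70/3], descend [5, 12]
  N5 x:[41/3,76/3] y:[43/3,70/3] z:[45/2,32] -> hit [45/2,70/3], descend [10, 20]
    N10 x:[61/3,24] y:[58/3,70/3] z:[53/2,32] -> miss, prune
    N20 x:[41/3,76/3] y:[43/3,19] z:[45/2,63/2] -> miss, prune
  N12 x:[52/3,74/3] y:[12,70/3] z:[13,23] -> hit [52/3,23], descend [4, 8]
    N4 x:[52/3,74/3] y:[20,70/3] z:[13,23] -> hit [20,23], descend [14, 22]
      N14 x:[68/3,74/3] y:[68/3,70/3] z:[19,23] -> hit [68/3,23], descend [27, 28]
        N27 x:[68/3,24] y:[68/3,70/3] z:[43/2,23] -> hit [68/3,23] leaf, test {P7@t=68/3}
        N28 x:[73/3,74/3] y:[68/3,70/3] z:[19,43/2] -> miss, prune
      N22 x:[52/3,61/3] y:[20,68/3] z:[13,41/2] -> hit [20,61/3], descend [18, 26]
        N18 x:[52/3,19] y:[21,68/3] z:[13,16] -> miss, prune
        N26 x:[20,61/3] y:[20,21] z:[20,41/2] -> hit [20,61/3] leaf, test {P9@t=20}
    N8 x:[56/3,71/3] y:[12,52/3] z:[15,43/2] -> miss, prune

13 AABB tests over nodes [0, 5, 10, 20, 12, 4, 14, 27, 28, 22, 18, 26, 8]; 2 leaves entered; closest P9.

== RESULT ==
2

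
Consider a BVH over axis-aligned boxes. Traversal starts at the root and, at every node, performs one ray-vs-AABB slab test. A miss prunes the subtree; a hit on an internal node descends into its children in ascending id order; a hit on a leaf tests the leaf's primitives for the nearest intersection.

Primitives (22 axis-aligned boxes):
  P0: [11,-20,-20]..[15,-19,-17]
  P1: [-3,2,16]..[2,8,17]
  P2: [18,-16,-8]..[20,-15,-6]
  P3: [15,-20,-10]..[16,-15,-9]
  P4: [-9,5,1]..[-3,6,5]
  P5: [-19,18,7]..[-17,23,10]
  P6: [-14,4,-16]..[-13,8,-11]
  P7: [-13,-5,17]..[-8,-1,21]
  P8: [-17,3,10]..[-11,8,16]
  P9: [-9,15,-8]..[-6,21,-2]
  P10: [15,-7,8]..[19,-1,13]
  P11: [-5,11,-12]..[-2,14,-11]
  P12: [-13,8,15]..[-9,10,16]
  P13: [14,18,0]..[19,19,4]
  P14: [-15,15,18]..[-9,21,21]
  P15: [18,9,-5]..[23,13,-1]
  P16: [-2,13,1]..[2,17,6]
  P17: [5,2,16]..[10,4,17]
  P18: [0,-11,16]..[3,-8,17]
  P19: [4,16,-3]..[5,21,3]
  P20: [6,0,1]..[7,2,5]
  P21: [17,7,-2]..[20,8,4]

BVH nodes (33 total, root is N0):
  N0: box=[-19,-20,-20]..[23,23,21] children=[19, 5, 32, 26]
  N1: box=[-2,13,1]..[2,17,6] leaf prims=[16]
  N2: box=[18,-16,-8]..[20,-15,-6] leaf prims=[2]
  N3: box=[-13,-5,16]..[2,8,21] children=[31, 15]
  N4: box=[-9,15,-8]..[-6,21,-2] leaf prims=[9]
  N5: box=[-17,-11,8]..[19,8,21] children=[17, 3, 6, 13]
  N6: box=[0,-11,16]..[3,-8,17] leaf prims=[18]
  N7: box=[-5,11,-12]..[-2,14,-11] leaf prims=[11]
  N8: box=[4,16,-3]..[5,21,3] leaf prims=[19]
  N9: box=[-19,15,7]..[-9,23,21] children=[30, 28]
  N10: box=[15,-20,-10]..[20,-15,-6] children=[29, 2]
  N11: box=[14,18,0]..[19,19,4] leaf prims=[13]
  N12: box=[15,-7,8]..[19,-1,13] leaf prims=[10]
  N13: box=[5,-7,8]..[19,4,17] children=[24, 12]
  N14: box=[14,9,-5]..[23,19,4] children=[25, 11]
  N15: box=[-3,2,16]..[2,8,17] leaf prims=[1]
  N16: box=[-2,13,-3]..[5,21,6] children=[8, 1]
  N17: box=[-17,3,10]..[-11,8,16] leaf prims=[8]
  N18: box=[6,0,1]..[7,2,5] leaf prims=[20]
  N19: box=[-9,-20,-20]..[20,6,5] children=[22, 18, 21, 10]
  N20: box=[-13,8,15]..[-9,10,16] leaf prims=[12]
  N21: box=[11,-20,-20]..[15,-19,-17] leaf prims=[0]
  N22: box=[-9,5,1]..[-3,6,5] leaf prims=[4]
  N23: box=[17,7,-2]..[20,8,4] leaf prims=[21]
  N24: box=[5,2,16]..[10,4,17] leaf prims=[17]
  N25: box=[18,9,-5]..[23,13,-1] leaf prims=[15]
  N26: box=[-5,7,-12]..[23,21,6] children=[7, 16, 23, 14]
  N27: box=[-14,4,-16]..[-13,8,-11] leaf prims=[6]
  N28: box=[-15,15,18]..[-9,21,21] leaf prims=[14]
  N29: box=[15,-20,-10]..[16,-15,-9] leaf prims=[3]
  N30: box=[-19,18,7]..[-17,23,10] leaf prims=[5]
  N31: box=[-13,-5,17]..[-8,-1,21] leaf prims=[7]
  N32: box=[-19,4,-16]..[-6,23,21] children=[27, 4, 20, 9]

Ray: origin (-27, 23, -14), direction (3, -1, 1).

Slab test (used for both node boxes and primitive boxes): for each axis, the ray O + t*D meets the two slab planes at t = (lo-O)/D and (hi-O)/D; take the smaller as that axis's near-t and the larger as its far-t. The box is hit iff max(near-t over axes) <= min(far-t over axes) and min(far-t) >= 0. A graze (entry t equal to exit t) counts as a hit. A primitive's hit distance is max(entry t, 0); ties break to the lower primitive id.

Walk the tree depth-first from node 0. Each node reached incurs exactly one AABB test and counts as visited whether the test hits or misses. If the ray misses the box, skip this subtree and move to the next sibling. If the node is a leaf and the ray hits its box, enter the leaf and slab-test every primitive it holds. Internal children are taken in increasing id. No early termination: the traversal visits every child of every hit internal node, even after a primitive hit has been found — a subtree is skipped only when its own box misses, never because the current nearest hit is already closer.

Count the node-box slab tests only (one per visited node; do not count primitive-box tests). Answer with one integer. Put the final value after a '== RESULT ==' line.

Traverse from the root:
N0 x:[8/3,50/3] y:[0,43] z:[-6,35] -> hit [8/3,50/3], descend [5, 19, 26, 32]
  N5 x:[10/3,46/3] y:[15,34] z:[22,35] -> miss, prune
  N19 x:[6,47/3] y:[17,43] z:[-6,19] -> miss, prune
  N26 x:[22/3,50/3] y:[2,16] z:[2,20] -> hit [22/3,16], descend [7, 14, 16, 23]
    N7 x:[22/3,25/3] y:[9,12] z:[2,3] -> miss, prune
    N14 x:[41/3,50/3] y:[4,14] z:[9,18] -> hit [41/3,14], descend [11, 25]
      N11 x:[41/3,46/3] y:[4,5] z:[14,18] -> miss, prune
      N25 x:[15,50/3] y:[10,14] z:[9,13] -> miss, prune
    N16 x:[25/3,32/3] y:[2,10] z:[11,20] -> miss, prune
    N23 x:[44/3,47/3] y:[15,16] z:[12,18] -> hit [15,47/3] leaf, test {P21@t=15}
  N32 x:[8/3,7] y:[0,19] z:[-2,35] -> hit [8/3,7], descend [4, 9, 20, 27]
    N4 x:[6,7] y:[2,8] z:[6,12] -> hit [6,7] leaf, test {P9@t=6}
    N9 x:[8/3,6] y:[0,8] z:[21,35] -> miss, prune
    N20 x:[14/3,6] y:[13,15] z:[29,30] -> miss, prune
    N27 x:[13/3,14/3] y:[15,19] z:[-2,3] -> miss, prune

order=[0, 5, 19, 26, 7, 14, 11, 25, 16, 23, 32, 4, 9, 20, 27]  |boxes|=15  |leaves|=2  hit=P9

== RESULT ==
15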